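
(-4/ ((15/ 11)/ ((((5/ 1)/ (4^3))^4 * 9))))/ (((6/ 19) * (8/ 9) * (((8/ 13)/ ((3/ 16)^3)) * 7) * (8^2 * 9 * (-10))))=1833975/ 1970324836974592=0.00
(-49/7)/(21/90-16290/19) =3990/488567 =0.01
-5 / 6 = -0.83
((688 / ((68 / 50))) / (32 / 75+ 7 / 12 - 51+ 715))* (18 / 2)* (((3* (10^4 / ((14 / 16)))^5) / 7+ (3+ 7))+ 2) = 939349333333333333468237520000 / 1642027093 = 572066890575558446932.54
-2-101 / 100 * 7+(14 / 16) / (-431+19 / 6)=-1164397 / 128350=-9.07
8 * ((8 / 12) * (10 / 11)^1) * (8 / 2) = 640 / 33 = 19.39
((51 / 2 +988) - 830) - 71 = 225 / 2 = 112.50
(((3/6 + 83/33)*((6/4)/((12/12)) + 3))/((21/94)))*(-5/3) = -46765/462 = -101.22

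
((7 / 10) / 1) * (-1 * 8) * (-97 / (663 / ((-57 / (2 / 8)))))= -206416 / 1105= -186.80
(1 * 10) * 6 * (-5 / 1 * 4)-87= -1287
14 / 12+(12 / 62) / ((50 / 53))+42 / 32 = 99857 / 37200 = 2.68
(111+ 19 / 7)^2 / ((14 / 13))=4118504 / 343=12007.30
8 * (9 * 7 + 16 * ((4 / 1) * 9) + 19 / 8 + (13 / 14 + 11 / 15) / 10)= 2694473 / 525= 5132.33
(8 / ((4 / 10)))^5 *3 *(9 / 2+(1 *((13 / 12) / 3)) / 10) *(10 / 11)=1306400000 / 33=39587878.79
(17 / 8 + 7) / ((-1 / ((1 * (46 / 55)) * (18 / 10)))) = -15111 / 1100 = -13.74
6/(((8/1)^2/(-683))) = -2049/32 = -64.03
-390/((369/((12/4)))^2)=-130/5043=-0.03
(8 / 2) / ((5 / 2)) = 8 / 5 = 1.60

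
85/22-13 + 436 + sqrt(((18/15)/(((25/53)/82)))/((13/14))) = 2 * sqrt(5932290)/325 + 9391/22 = 441.85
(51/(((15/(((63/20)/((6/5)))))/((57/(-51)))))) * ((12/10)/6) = -399/200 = -2.00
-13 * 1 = -13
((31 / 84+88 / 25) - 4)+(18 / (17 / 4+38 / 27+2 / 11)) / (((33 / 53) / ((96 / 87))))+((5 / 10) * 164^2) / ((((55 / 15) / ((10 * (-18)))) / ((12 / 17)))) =-5259187633614169 / 11285805300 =-466000.21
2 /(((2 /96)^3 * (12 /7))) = 129024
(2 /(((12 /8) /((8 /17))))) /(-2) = -16 /51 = -0.31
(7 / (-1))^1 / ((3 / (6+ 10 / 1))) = -112 / 3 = -37.33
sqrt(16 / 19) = 4 *sqrt(19) / 19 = 0.92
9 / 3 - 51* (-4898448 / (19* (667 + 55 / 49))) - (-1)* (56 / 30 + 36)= 91999811383 / 4665165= 19720.59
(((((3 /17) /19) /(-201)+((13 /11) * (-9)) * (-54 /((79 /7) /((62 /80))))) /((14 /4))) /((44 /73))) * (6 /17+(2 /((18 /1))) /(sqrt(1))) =76889561621869 /8862153105960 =8.68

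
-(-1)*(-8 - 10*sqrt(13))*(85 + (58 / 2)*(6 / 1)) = -2590*sqrt(13) - 2072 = -11410.38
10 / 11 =0.91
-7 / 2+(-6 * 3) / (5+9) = -67 / 14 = -4.79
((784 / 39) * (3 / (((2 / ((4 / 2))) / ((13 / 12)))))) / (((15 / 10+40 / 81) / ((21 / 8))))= 27783 / 323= 86.02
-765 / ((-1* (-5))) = -153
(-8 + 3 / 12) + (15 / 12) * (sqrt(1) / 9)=-137 / 18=-7.61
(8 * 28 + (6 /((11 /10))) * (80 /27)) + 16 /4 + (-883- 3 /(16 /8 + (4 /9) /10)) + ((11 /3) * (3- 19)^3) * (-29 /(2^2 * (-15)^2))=-106817003 /683100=-156.37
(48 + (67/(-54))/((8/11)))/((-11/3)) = -19999/1584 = -12.63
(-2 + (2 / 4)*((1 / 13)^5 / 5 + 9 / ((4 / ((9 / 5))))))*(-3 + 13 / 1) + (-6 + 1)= -7054563 / 1485172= -4.75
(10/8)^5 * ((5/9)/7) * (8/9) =15625/72576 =0.22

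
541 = 541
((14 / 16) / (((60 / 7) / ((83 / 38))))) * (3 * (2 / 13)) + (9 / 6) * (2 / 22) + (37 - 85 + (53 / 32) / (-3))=-31503817 / 652080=-48.31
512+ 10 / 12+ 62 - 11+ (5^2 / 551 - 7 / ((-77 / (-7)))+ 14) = 20991995 / 36366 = 577.24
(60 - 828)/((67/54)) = -41472/67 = -618.99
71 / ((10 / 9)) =639 / 10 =63.90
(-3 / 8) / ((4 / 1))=-3 / 32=-0.09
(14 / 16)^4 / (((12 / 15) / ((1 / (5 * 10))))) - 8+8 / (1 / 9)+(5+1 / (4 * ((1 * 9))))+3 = 106230889 / 1474560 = 72.04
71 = 71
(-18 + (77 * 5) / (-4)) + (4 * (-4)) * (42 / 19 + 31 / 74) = -439575 / 2812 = -156.32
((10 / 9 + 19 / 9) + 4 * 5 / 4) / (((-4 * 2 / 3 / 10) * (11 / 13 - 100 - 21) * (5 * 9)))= 481 / 84348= 0.01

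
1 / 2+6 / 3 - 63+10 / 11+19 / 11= -1273 / 22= -57.86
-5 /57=-0.09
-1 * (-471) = 471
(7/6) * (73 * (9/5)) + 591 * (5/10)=2244/5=448.80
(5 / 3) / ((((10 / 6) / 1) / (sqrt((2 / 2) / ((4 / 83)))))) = sqrt(83) / 2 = 4.56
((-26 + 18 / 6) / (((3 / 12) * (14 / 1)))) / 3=-46 / 21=-2.19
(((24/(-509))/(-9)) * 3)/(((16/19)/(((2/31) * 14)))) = 266/15779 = 0.02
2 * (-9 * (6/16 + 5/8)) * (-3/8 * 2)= 27/2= 13.50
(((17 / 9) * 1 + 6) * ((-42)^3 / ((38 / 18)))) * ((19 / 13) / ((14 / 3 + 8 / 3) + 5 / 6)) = -644112 / 13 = -49547.08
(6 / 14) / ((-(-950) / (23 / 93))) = 23 / 206150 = 0.00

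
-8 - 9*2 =-26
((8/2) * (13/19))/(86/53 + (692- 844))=-1378/75715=-0.02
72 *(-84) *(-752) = 4548096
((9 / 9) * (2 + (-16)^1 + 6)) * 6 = -48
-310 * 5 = -1550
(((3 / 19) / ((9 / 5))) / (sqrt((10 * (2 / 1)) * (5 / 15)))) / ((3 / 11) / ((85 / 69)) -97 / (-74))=34595 * sqrt(15) / 6042741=0.02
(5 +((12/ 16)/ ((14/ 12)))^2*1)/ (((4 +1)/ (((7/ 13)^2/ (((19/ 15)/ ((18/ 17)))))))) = 28647/ 109174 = 0.26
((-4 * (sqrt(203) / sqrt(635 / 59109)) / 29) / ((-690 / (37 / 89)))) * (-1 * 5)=-74 * sqrt(7619445645) / 113086515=-0.06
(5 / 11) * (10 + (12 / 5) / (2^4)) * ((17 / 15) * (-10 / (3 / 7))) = -24157 / 198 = -122.01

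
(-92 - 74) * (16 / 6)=-1328 / 3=-442.67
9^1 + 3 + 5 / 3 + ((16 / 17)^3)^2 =1039971977 / 72412707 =14.36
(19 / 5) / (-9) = -19 / 45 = -0.42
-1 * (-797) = 797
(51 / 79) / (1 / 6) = 306 / 79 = 3.87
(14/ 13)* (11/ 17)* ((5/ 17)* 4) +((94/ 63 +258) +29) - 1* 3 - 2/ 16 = 541902845/ 1893528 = 286.19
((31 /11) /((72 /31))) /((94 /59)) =56699 /74448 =0.76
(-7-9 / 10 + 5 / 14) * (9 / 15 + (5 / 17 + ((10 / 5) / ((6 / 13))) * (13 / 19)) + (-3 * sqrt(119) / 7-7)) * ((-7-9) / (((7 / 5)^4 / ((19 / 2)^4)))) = -12901779000 * sqrt(119) / 117649-32805225200 / 40817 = -2000000.26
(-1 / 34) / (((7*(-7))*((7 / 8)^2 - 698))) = -32 / 37170959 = -0.00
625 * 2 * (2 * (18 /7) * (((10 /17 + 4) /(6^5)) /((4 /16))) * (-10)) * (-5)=812500 /1071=758.64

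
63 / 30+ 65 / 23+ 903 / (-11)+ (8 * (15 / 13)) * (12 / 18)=-2335551 / 32890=-71.01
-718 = -718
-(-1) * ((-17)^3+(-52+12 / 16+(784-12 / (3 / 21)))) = -4264.25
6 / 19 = 0.32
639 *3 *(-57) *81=-8850789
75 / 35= 15 / 7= 2.14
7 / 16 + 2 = 39 / 16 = 2.44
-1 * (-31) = 31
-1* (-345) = 345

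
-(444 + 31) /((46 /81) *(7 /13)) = -500175 /322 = -1553.34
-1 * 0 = 0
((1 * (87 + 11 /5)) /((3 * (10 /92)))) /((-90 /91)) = -933478 /3375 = -276.59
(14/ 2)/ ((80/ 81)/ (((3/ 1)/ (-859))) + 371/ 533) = -906633/ 36537607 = -0.02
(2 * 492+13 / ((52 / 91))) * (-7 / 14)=-503.38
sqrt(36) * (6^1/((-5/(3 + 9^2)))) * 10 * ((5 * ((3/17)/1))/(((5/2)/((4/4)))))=-36288/17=-2134.59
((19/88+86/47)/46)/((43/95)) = 803795/8181008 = 0.10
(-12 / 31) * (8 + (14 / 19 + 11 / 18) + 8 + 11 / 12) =-403 / 57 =-7.07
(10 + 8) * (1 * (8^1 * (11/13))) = 1584/13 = 121.85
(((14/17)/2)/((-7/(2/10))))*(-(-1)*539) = -539/85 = -6.34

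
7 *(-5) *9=-315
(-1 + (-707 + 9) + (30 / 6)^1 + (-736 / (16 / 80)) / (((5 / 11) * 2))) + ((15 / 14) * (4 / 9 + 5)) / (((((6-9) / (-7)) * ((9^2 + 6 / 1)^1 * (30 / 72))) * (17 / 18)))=-2337610 / 493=-4741.60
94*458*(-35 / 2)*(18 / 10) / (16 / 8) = -678069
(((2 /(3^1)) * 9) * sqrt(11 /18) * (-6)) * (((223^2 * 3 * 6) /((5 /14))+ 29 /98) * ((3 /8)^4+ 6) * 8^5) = -726754736221272 * sqrt(22) /245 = -13913395380810.50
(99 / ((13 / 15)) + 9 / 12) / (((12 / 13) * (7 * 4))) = 1993 / 448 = 4.45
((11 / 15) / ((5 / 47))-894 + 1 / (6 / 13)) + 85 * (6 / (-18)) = -136991 / 150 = -913.27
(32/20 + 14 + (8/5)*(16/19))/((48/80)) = 1610/57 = 28.25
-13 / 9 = -1.44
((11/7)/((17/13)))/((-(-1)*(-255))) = -143/30345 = -0.00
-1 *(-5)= 5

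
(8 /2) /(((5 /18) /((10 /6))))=24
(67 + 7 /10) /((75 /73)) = 65.89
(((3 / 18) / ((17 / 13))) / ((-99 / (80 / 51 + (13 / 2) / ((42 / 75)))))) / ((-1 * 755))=0.00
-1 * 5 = -5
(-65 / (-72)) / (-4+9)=13 / 72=0.18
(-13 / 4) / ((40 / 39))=-507 / 160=-3.17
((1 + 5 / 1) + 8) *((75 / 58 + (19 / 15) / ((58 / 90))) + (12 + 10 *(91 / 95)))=191597 / 551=347.73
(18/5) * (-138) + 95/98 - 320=-815.83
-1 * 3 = -3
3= 3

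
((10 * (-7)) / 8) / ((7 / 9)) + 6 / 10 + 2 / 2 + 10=7 / 20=0.35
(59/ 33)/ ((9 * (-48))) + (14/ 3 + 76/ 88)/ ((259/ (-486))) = -38331521/ 3692304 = -10.38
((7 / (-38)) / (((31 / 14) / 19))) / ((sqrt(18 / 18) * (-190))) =0.01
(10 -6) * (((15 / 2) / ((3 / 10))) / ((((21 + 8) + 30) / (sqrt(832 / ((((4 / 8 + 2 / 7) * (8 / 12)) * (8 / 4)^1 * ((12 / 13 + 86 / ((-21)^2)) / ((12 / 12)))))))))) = 21840 * sqrt(740355) / 416009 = 45.17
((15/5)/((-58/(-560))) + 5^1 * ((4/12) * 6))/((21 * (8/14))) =565/174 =3.25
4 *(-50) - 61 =-261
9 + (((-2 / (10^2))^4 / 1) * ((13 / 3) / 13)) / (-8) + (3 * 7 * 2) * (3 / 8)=3712499999 / 150000000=24.75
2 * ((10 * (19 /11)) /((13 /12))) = 4560 /143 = 31.89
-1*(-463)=463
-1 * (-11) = 11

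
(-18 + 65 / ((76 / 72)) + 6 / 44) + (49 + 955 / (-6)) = -41665 / 627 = -66.45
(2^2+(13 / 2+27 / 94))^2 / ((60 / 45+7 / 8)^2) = 148060224 / 6205081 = 23.86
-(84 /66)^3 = -2744 /1331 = -2.06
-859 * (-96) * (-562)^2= 26045759616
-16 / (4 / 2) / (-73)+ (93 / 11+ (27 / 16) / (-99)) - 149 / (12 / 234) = -3383641 / 1168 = -2896.95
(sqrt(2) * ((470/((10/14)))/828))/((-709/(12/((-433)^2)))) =-658 * sqrt(2)/9172149369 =-0.00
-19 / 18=-1.06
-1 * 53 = -53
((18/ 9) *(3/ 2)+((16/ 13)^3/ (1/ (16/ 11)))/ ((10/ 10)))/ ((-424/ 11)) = -138037/ 931528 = -0.15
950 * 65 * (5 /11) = 308750 /11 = 28068.18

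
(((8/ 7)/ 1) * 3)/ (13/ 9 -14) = -216/ 791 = -0.27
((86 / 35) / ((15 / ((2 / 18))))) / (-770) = -43 / 1819125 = -0.00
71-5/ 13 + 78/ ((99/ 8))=76.92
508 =508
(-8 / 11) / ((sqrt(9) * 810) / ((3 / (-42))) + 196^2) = -2 / 12089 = -0.00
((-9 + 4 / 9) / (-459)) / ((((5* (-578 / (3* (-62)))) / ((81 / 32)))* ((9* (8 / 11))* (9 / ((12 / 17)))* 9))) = 26257 / 6494592960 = 0.00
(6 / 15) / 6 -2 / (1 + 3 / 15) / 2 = -23 / 30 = -0.77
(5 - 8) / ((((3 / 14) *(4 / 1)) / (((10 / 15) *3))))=-7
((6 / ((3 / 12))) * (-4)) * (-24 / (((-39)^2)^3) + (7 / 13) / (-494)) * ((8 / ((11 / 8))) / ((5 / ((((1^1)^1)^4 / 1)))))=9949709312 / 81713049561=0.12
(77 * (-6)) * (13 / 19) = -6006 / 19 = -316.11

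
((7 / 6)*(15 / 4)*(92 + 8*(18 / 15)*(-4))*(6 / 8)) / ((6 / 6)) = 1407 / 8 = 175.88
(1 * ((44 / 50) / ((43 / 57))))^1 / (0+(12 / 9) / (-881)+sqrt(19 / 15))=13257288 / 9511835855+2919917682 * sqrt(285) / 47559179275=1.04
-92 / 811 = -0.11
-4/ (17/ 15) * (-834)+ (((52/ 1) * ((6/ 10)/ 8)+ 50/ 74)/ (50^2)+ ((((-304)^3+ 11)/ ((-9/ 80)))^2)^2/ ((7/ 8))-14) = 3210132157719587873012619449906030721541774987/ 722202075000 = 4444922368465346590166775000000000.00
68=68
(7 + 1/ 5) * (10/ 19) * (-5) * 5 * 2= -3600/ 19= -189.47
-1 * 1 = -1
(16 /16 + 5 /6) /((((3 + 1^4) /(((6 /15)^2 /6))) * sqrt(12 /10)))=11 * sqrt(30) /5400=0.01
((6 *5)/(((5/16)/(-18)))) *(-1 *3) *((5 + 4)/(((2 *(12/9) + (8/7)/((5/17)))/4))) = 1224720/43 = 28481.86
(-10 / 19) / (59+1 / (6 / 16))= -6 / 703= -0.01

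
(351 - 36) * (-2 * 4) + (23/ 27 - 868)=-91453/ 27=-3387.15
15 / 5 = 3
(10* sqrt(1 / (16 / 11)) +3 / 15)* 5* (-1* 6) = -75* sqrt(11) - 6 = -254.75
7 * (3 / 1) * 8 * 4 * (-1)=-672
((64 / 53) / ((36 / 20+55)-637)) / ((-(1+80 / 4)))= 320 / 3228813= 0.00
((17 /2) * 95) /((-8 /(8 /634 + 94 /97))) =-24375195 /245992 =-99.09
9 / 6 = 3 / 2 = 1.50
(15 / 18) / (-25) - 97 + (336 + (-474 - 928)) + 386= -23311 / 30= -777.03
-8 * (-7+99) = -736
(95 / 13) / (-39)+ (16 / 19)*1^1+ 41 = 401260 / 9633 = 41.65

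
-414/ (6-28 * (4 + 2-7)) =-207/ 17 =-12.18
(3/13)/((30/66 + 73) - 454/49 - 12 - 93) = -1617/285961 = -0.01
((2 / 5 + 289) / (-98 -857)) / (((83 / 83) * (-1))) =1447 / 4775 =0.30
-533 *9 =-4797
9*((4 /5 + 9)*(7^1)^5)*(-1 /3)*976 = -2411333904 /5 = -482266780.80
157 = 157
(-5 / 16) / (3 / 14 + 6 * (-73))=0.00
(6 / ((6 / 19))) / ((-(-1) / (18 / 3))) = 114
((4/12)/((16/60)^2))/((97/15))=1125/1552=0.72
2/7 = 0.29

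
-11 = -11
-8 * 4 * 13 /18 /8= -26 /9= -2.89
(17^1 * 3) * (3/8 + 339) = 138465/8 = 17308.12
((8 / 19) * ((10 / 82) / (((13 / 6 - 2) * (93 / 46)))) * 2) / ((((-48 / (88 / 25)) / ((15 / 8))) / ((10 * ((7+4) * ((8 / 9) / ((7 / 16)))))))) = -14248960 / 1521387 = -9.37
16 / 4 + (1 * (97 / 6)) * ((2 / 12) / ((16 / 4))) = 673 / 144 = 4.67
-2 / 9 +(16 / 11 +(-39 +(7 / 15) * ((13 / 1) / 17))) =-314812 / 8415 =-37.41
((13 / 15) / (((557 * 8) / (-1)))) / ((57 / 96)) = -52 / 158745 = -0.00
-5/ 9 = -0.56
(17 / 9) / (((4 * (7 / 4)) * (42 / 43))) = 731 / 2646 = 0.28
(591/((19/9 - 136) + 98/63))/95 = -1773/37715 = -0.05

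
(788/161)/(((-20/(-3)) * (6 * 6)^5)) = 197/16225090560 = 0.00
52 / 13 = 4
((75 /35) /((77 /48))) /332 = 180 /44737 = 0.00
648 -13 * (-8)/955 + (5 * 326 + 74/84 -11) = 90969073/40110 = 2267.99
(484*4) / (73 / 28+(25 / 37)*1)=2005696 / 3401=589.74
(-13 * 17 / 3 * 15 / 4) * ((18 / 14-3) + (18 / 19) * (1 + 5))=-1096.69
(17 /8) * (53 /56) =901 /448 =2.01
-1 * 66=-66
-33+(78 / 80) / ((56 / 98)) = -5007 / 160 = -31.29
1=1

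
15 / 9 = 5 / 3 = 1.67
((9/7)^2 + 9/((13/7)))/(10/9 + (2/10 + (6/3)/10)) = 46575/10829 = 4.30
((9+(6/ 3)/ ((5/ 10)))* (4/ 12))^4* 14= 399854/ 81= 4936.47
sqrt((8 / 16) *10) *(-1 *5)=-5 *sqrt(5)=-11.18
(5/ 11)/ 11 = 5/ 121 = 0.04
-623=-623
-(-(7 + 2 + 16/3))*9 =129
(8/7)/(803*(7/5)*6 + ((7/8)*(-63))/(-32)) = 10240/60452427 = 0.00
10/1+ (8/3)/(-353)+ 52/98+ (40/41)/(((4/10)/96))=520541732/2127531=244.67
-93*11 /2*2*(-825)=843975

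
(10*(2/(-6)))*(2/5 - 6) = 56/3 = 18.67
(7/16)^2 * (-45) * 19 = -41895/256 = -163.65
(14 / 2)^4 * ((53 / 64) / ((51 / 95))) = 3703.75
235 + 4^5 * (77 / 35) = 2487.80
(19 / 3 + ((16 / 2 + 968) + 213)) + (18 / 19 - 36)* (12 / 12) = 1160.28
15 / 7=2.14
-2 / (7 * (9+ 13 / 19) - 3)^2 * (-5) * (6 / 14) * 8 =86640 / 10607527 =0.01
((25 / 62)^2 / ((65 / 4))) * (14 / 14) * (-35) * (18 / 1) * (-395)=31106250 / 12493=2489.89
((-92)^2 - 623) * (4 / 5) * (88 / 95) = 2760032 / 475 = 5810.59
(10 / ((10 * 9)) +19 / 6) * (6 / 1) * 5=295 / 3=98.33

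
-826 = -826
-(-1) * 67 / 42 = 67 / 42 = 1.60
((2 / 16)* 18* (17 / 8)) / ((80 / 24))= 459 / 320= 1.43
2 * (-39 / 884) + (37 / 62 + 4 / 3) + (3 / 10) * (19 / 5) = 235717 / 79050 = 2.98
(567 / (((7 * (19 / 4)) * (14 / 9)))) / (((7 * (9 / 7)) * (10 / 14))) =162 / 95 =1.71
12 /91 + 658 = 59890 /91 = 658.13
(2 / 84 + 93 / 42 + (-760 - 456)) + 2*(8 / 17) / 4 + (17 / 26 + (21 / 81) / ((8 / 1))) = -405273031 / 334152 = -1212.84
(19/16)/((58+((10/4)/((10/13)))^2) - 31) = 19/601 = 0.03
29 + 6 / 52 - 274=-6367 / 26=-244.88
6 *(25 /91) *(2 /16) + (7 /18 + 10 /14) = 4289 /3276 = 1.31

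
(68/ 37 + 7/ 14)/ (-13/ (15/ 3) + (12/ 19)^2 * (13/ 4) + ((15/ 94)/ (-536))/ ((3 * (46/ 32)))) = -22616417155/ 12611801944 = -1.79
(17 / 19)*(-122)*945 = -1959930 / 19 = -103154.21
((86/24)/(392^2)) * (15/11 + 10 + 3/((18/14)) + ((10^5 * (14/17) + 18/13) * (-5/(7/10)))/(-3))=5978712561/1307450144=4.57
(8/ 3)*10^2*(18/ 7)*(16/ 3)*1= 25600/ 7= 3657.14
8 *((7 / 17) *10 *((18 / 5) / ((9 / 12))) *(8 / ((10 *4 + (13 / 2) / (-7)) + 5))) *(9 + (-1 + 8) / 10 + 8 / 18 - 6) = 118.95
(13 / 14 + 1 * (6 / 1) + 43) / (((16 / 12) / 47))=98559 / 56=1759.98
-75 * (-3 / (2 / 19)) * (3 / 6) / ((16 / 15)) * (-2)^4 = 64125 / 4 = 16031.25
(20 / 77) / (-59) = -20 / 4543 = -0.00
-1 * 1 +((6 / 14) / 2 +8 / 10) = 1 / 70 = 0.01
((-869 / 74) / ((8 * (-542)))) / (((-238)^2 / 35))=4345 / 2596431488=0.00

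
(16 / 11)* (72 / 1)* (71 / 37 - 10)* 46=-15844608 / 407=-38930.24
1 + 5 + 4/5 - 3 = 19/5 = 3.80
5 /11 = 0.45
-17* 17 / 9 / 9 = -289 / 81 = -3.57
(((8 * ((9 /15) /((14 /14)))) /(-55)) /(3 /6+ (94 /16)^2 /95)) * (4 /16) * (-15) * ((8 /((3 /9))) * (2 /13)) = 1050624 /750607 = 1.40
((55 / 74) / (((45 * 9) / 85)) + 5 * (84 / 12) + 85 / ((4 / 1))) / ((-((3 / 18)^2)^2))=-2704780 / 37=-73102.16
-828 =-828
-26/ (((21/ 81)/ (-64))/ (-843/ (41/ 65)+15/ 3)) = -8545712.61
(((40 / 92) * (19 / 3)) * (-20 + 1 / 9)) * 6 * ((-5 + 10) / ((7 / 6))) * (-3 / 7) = 680200 / 1127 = 603.55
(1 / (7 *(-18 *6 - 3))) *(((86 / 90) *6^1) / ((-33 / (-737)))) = -0.16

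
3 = 3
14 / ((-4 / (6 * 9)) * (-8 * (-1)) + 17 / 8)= 9.14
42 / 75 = 0.56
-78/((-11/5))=390/11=35.45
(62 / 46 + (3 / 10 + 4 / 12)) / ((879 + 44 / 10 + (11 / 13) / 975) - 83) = 1155115 / 466673726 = 0.00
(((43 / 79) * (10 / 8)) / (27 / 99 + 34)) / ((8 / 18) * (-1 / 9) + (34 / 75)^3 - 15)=-2993203125 / 2255045220116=-0.00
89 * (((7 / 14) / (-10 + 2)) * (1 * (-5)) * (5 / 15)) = 9.27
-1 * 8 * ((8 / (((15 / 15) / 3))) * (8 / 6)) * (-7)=1792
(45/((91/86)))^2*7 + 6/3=14979266/1183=12662.10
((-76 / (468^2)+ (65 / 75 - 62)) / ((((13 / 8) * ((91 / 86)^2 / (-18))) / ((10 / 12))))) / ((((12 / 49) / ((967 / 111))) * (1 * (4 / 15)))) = 149628957599785 / 2225530242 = 67232.95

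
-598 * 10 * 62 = -370760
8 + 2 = 10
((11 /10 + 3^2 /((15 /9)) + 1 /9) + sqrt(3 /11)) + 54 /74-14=-4435 /666 + sqrt(33) /11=-6.14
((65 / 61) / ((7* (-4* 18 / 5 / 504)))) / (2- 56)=325 / 3294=0.10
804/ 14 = 402/ 7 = 57.43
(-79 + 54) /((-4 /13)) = 325 /4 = 81.25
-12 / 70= -6 / 35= -0.17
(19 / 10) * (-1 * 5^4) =-2375 / 2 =-1187.50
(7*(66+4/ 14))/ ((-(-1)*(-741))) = -464/ 741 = -0.63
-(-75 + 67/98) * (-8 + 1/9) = -517093/882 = -586.27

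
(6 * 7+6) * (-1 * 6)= -288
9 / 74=0.12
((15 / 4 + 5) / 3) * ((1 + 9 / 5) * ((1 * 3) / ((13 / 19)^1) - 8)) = -2303 / 78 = -29.53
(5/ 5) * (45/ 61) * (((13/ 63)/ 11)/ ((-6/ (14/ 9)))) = -65/ 18117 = -0.00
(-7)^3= -343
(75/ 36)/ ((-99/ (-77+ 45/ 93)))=14825/ 9207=1.61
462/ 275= 1.68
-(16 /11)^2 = -256 /121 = -2.12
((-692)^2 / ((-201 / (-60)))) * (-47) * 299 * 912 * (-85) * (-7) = -73033654875417600 / 67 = -1090054550379367.16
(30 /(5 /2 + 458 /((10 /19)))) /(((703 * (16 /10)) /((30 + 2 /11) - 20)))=7000 /22495297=0.00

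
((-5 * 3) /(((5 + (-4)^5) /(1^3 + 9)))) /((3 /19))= 0.93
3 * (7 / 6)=7 / 2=3.50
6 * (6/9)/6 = 2/3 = 0.67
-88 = -88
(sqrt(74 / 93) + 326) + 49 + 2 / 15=376.03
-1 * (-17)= 17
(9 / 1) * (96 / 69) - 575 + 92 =-10821 / 23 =-470.48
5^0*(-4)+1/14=-55/14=-3.93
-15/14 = -1.07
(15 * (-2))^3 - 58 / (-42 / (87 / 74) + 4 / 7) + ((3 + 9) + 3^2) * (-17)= -97603889 / 3568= -27355.35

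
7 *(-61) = -427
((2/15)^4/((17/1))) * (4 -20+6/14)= -1744/6024375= -0.00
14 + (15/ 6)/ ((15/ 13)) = 97/ 6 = 16.17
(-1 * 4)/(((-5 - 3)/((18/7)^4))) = 21.86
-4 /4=-1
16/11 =1.45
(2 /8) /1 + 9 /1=37 /4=9.25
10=10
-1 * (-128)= 128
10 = 10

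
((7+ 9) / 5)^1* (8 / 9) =128 / 45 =2.84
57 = 57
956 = 956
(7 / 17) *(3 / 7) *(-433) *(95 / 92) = -123405 / 1564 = -78.90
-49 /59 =-0.83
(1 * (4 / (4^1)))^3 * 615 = 615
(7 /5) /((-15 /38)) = -266 /75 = -3.55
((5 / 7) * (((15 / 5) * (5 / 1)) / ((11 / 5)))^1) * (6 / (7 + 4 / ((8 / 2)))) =1125 / 308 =3.65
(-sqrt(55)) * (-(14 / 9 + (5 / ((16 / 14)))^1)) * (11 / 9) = 4697 * sqrt(55) / 648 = 53.76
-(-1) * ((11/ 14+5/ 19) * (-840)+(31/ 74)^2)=-91649981/ 104044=-880.88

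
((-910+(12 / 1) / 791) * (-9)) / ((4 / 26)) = 42108183 / 791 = 53234.11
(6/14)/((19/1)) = 3/133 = 0.02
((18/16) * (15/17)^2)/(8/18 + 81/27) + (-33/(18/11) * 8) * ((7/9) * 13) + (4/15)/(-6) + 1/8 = -1972546004/1209465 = -1630.92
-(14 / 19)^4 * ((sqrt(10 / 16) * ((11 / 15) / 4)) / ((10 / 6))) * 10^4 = -10564400 * sqrt(10) / 130321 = -256.35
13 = 13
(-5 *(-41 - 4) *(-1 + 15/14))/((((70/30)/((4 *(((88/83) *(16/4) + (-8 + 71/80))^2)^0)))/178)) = 240300/49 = 4904.08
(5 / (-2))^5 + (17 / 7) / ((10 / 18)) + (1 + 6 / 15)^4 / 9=-117001051 / 1260000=-92.86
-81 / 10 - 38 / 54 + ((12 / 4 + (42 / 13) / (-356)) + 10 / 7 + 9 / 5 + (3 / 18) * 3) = -4557599 / 2186730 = -2.08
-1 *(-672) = 672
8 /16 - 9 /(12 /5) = -13 /4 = -3.25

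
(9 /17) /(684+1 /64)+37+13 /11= 312574116 /8186299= 38.18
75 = 75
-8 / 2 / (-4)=1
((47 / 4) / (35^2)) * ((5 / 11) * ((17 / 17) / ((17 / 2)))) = 47 / 91630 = 0.00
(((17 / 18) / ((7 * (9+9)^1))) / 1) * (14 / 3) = 17 / 486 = 0.03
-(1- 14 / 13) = 1 / 13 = 0.08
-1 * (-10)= 10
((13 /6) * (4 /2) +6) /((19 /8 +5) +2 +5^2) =248 /825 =0.30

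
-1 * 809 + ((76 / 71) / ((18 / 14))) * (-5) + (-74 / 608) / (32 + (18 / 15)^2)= -132056609059 / 162398016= -813.17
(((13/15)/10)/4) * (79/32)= 0.05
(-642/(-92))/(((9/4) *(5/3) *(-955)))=-214/109825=-0.00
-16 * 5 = -80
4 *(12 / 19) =48 / 19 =2.53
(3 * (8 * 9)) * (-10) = -2160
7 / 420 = 1 / 60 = 0.02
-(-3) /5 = 3 /5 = 0.60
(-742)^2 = 550564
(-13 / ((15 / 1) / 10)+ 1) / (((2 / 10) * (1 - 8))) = 115 / 21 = 5.48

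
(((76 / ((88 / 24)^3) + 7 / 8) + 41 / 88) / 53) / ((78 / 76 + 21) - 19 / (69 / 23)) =874779 / 252402854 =0.00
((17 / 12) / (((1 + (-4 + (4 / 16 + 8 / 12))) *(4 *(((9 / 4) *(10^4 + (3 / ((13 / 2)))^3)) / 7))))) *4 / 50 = -261443 / 61791232500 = -0.00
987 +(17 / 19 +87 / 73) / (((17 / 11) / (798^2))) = 1068173211 / 1241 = 860735.87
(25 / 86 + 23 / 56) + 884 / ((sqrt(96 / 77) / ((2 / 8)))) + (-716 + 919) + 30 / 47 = 221 * sqrt(462) / 24 + 23126351 / 113176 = 402.27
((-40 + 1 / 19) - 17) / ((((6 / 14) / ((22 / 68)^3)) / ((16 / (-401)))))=20161988 / 112296441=0.18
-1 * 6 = -6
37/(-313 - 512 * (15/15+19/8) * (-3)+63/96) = 0.01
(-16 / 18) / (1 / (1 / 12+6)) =-146 / 27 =-5.41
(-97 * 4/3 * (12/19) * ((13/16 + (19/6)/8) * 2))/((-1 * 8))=2813/114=24.68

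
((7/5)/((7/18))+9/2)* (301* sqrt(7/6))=2633.45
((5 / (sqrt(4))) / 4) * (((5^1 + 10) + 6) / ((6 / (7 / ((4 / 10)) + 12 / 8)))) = 665 / 16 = 41.56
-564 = -564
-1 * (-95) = 95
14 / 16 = 0.88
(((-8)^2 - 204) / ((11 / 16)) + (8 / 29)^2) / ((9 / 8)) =-5021696 / 27753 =-180.94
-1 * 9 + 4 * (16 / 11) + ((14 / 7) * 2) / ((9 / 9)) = 9 / 11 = 0.82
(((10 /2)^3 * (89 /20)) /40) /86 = 445 /2752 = 0.16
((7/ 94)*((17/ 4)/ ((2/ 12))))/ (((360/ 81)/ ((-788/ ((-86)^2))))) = -632961/ 13904480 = -0.05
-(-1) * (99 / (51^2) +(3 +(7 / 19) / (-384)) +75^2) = 11866963865 / 2108544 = 5628.04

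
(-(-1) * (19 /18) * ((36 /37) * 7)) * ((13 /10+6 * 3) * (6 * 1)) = 832.51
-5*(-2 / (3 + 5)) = 5 / 4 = 1.25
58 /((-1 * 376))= -29 /188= -0.15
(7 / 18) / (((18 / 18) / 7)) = 49 / 18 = 2.72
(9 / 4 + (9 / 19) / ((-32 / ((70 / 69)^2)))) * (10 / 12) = 898465 / 482448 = 1.86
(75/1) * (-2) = -150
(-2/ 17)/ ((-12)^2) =-1/ 1224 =-0.00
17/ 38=0.45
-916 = -916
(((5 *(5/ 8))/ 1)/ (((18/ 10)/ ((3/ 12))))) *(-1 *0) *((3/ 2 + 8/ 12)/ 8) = 0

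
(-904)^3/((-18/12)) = 1477526528/3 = 492508842.67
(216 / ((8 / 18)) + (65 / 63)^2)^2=3737103719281 / 15752961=237231.83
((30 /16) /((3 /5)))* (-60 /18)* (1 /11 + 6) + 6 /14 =-58229 /924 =-63.02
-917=-917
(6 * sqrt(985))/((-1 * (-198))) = sqrt(985)/33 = 0.95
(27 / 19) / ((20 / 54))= 729 / 190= 3.84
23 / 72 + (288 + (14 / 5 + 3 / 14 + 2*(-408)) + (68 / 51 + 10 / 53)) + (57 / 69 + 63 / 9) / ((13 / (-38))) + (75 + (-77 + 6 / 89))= -1947515802097 / 3554165160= -547.95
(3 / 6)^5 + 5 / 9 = 169 / 288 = 0.59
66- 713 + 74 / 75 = -48451 / 75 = -646.01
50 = 50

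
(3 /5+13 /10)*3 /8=57 /80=0.71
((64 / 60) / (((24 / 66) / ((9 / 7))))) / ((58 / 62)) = 4092 / 1015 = 4.03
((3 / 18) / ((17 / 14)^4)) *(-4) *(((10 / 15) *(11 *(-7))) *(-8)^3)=-6058049536 / 751689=-8059.25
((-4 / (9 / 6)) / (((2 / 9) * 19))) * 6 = -72 / 19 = -3.79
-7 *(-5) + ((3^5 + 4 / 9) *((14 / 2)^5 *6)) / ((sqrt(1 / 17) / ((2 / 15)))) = 35 + 147296548 *sqrt(17) / 45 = 13496017.79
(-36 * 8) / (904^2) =-9 / 25538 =-0.00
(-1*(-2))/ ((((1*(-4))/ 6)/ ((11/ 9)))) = -11/ 3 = -3.67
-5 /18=-0.28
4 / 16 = 1 / 4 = 0.25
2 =2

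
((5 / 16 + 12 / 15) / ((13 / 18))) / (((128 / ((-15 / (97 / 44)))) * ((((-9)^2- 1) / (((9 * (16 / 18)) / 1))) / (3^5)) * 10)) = -0.20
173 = 173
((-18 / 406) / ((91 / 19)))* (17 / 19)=-0.01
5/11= 0.45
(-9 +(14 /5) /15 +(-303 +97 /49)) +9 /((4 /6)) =-2178053 /7350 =-296.33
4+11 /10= 51 /10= 5.10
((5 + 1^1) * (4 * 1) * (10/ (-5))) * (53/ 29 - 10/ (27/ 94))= 413264/ 261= 1583.39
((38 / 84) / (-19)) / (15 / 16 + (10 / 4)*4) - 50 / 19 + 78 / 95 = -126572 / 69825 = -1.81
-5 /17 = -0.29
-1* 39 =-39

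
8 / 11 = 0.73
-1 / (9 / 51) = -17 / 3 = -5.67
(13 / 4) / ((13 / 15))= 15 / 4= 3.75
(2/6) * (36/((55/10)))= 24/11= 2.18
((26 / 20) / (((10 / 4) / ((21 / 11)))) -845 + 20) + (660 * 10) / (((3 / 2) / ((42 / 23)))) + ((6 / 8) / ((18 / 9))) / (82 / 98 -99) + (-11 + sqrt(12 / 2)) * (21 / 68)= 21 * sqrt(6) / 68 + 5964191734593 / 827512400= 7208.13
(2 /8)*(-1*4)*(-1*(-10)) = -10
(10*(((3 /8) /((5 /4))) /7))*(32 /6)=16 /7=2.29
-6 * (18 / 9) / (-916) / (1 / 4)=12 / 229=0.05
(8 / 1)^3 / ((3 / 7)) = 3584 / 3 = 1194.67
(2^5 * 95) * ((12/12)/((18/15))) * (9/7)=22800/7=3257.14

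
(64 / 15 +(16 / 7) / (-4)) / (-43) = -388 / 4515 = -0.09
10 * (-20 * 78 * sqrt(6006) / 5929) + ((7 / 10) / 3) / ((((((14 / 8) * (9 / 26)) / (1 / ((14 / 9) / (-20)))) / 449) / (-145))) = 6770920 / 21 -15600 * sqrt(6006) / 5929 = 322220.85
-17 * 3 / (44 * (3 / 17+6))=-289 / 1540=-0.19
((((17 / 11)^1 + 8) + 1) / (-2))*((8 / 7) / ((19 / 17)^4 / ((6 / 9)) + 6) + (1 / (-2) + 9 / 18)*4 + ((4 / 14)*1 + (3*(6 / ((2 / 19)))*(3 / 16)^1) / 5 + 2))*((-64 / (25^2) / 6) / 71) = 159923565764 / 14281324509375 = 0.01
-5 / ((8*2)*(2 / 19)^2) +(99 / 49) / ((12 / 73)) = -49901 / 3136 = -15.91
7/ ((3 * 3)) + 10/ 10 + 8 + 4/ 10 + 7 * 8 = 2978/ 45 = 66.18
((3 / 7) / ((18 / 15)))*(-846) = -302.14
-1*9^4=-6561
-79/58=-1.36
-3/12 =-0.25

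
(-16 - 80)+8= -88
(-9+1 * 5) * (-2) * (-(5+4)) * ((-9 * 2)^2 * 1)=-23328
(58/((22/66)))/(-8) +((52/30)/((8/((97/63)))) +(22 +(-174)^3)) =-9956564257/1890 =-5268023.42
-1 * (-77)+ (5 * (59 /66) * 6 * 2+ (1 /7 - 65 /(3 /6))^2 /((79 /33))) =305502630 /42581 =7174.62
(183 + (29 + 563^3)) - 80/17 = 178453754.29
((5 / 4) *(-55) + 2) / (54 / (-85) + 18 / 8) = -7565 / 183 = -41.34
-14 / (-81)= 14 / 81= 0.17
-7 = -7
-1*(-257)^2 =-66049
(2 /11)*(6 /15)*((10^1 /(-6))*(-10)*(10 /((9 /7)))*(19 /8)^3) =1200325 /9504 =126.30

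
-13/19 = -0.68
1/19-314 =-313.95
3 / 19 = 0.16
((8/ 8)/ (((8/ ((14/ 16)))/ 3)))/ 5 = 21/ 320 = 0.07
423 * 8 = 3384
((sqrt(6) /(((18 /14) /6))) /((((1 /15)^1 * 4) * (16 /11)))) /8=385 * sqrt(6) /256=3.68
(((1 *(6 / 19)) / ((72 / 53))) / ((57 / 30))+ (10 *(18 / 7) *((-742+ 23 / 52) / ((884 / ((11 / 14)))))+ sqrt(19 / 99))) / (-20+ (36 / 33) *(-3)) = 225750250715 / 312241133568 - sqrt(209) / 768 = 0.70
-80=-80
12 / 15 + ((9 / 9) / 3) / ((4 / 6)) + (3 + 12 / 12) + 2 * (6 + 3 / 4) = 94 / 5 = 18.80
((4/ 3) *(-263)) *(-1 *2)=2104/ 3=701.33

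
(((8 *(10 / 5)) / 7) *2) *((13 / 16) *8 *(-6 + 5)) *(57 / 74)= -5928 / 259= -22.89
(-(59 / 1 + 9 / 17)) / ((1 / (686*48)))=-33323136 / 17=-1960184.47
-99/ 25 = -3.96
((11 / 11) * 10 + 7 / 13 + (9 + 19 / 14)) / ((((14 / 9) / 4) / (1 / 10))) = 34227 / 6370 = 5.37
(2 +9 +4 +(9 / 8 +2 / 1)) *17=2465 / 8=308.12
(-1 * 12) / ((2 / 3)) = -18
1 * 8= 8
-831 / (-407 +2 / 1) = 277 / 135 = 2.05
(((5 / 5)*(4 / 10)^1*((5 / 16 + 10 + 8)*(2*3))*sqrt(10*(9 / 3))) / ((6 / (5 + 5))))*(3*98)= 43071*sqrt(30) / 2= 117954.79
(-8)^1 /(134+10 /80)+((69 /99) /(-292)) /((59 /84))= -3204881 /50835521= -0.06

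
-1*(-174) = 174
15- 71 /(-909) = 13706 /909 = 15.08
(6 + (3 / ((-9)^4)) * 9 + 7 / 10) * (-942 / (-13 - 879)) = 2557687 / 361260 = 7.08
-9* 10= -90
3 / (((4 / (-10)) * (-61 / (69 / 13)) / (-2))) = -1035 / 793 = -1.31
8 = 8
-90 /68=-45 /34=-1.32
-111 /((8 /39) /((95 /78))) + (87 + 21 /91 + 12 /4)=-118317 /208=-568.83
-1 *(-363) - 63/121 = 43860/121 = 362.48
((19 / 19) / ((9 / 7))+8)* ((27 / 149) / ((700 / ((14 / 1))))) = 237 / 7450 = 0.03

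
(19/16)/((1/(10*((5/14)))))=475/112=4.24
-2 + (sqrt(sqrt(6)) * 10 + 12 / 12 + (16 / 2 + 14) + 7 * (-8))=-35 + 10 * 6^(1 / 4)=-19.35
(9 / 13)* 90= 810 / 13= 62.31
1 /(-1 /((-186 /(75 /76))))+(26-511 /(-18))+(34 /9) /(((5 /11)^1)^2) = 39173 /150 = 261.15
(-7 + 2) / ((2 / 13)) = -65 / 2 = -32.50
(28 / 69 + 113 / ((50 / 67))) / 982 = 523799 / 3387900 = 0.15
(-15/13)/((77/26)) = -0.39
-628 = -628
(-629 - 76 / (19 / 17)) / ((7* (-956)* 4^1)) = 697 / 26768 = 0.03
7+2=9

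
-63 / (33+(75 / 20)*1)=-12 / 7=-1.71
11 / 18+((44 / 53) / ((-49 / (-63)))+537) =3597295 / 6678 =538.68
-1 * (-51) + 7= 58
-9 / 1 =-9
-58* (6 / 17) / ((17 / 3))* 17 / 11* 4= -4176 / 187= -22.33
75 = 75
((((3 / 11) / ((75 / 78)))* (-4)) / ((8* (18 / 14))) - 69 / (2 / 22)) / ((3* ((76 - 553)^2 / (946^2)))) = -50950496696 / 51194025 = -995.24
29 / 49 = 0.59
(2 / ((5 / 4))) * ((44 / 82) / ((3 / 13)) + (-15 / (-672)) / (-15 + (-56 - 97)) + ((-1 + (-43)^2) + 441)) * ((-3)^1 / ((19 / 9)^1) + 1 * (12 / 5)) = 3588.94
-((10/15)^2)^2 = -16/81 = -0.20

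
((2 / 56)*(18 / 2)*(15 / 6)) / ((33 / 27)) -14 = -13.34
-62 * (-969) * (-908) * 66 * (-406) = 1461743879904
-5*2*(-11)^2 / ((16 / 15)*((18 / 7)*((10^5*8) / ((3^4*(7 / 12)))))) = -53361 / 2048000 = -0.03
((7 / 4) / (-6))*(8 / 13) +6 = 227 / 39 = 5.82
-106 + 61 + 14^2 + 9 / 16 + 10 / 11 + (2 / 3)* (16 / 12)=242923 / 1584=153.36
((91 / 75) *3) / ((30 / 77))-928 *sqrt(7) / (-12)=7007 / 750 + 232 *sqrt(7) / 3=213.95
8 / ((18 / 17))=68 / 9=7.56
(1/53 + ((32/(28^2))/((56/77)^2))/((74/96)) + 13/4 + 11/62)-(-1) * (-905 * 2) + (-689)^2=5634793845251/11915036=472914.55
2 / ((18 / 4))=4 / 9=0.44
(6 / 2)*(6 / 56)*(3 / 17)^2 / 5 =81 / 40460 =0.00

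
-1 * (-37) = 37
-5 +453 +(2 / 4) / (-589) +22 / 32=4228423 / 9424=448.69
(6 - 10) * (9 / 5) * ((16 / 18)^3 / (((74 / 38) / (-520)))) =4046848 / 2997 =1350.30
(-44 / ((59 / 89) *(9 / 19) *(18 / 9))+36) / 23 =-18086 / 12213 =-1.48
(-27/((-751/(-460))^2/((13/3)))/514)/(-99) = 1375400/1594430827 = 0.00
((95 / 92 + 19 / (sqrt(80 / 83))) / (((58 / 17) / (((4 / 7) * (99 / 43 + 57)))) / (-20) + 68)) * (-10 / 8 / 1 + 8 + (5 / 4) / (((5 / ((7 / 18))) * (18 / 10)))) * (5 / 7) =75655684375 / 1025051038074 + 3026227375 * sqrt(415) / 44567436438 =1.46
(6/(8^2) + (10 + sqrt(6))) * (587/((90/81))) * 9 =47547 * sqrt(6)/10 + 15357681/320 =59639.34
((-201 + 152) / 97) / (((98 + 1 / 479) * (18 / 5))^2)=-281065225 / 69256162885572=-0.00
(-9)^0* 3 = 3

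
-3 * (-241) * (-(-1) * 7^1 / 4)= 5061 / 4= 1265.25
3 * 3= 9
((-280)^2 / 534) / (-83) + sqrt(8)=-39200 / 22161 + 2 * sqrt(2)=1.06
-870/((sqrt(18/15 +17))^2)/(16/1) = -2175/728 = -2.99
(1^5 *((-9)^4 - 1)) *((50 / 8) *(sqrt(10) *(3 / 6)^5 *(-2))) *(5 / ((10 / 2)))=-5125 *sqrt(10) / 2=-8103.34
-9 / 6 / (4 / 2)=-0.75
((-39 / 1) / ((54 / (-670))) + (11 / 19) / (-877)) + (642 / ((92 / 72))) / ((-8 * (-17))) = 57180856675 / 117274194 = 487.58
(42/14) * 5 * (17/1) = 255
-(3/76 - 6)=453/76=5.96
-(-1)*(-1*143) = -143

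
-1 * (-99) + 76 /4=118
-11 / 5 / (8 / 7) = -1.92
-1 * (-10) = 10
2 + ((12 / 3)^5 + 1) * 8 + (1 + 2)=8205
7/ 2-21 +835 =1635/ 2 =817.50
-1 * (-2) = 2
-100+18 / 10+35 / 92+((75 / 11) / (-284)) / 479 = -4208335332 / 43021385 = -97.82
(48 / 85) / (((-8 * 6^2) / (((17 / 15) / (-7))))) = 1 / 3150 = 0.00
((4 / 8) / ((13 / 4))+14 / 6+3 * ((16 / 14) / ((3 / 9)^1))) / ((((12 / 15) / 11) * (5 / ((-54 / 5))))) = -379.35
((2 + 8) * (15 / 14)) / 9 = 25 / 21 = 1.19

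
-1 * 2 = -2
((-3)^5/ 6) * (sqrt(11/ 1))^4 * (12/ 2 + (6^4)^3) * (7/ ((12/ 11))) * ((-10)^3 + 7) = 271878032423489877/ 4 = 67969508105872469.25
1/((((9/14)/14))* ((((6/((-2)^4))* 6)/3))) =784/27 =29.04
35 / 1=35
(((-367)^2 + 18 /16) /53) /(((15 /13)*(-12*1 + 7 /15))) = -14007773 /73352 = -190.97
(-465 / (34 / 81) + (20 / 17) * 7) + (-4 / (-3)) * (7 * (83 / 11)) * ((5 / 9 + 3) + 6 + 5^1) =-752249 / 10098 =-74.49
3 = 3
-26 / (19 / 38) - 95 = -147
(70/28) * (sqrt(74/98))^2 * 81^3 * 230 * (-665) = -1074108691125/7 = -153444098732.14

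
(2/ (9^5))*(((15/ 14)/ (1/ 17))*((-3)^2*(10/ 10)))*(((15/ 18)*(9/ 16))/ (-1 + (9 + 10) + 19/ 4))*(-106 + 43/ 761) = -0.01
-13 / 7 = -1.86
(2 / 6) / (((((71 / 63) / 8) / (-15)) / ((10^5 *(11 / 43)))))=-2772000000 / 3053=-907959.38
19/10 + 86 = 879/10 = 87.90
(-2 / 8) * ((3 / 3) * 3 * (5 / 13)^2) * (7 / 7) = -75 / 676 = -0.11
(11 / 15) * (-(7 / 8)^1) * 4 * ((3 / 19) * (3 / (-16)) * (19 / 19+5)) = 693 / 1520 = 0.46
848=848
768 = 768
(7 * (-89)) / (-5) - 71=268 / 5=53.60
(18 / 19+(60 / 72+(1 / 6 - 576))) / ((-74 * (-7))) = -10907 / 9842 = -1.11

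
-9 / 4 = -2.25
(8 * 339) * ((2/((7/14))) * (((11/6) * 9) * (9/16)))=100683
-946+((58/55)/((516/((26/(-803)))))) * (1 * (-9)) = -1796542739/1899095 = -946.00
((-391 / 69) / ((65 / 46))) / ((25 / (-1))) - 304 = -303.84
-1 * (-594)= 594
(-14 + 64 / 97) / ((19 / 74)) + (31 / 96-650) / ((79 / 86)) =-5305787633 / 6988656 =-759.20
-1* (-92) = 92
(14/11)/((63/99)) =2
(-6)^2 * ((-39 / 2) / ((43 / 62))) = -43524 / 43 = -1012.19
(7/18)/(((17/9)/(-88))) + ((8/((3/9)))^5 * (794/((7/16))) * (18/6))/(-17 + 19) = 2579507967892/119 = 21676537545.31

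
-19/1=-19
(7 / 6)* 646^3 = 943551476 / 3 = 314517158.67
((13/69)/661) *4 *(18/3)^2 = 624/15203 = 0.04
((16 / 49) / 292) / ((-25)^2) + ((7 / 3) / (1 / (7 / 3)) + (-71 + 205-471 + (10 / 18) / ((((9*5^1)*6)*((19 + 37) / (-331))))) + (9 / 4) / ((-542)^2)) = -105829325240953409 / 319178625255000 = -331.57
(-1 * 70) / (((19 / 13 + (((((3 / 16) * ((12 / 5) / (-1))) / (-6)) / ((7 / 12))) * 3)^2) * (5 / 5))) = -4459000 / 102577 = -43.47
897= 897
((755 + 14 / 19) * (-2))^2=824723524 / 361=2284552.70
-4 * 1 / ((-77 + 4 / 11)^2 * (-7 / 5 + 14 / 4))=-4840 / 14923629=-0.00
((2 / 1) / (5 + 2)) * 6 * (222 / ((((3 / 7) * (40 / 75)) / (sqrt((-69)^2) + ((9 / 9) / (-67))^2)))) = 515720430 / 4489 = 114885.37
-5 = -5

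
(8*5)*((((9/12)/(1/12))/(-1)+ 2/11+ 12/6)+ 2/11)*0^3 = 0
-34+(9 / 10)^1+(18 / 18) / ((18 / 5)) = -1477 / 45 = -32.82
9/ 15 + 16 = 16.60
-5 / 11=-0.45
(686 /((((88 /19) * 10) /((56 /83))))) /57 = 0.18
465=465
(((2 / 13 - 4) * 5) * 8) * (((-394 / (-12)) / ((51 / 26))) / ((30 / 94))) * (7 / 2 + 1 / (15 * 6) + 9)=-417025360 / 4131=-100950.22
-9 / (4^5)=-9 / 1024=-0.01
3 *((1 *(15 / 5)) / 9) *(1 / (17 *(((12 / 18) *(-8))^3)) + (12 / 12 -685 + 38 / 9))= -426008819 / 626688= -679.78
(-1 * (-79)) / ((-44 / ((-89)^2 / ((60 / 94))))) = -29410673 / 1320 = -22280.81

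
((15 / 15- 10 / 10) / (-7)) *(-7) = 0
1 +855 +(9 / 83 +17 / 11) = 783038 / 913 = 857.65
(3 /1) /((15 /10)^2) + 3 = 13 /3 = 4.33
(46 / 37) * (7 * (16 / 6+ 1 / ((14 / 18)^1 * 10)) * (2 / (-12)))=-13501 / 3330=-4.05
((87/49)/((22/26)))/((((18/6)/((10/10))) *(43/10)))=3770/23177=0.16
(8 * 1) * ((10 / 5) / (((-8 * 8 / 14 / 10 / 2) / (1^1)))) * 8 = -560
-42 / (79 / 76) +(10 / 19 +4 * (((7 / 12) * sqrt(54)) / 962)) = -59858 / 1501 +7 * sqrt(6) / 962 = -39.86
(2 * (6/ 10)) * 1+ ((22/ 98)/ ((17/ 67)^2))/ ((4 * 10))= 729107/ 566440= 1.29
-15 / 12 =-5 / 4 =-1.25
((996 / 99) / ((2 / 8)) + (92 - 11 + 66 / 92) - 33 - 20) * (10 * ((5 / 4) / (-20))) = -523405 / 12144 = -43.10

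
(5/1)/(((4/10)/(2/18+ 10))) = 126.39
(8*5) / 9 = 40 / 9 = 4.44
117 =117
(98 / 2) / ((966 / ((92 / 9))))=14 / 27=0.52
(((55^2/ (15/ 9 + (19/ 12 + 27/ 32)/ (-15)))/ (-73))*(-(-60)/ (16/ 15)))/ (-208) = 7.45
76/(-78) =-38/39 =-0.97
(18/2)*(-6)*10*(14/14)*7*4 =-15120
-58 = -58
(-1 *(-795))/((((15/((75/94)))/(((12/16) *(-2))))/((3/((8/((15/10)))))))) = -107325/3008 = -35.68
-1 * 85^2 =-7225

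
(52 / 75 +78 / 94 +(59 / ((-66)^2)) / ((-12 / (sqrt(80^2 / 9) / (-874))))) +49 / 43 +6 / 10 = 1412095084121 / 432800888850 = 3.26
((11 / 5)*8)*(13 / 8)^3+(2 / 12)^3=652549 / 8640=75.53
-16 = -16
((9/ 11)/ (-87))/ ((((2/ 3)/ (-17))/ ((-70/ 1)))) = -16.79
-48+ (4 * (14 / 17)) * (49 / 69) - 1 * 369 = -486397 / 1173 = -414.66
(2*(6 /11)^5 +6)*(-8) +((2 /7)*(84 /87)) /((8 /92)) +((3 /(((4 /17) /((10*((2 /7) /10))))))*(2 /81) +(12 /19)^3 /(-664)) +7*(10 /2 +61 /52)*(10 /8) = 8.50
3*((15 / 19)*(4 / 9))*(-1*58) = -1160 / 19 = -61.05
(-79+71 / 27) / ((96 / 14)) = -7217 / 648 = -11.14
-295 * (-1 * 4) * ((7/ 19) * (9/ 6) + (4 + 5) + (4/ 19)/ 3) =647230/ 57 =11354.91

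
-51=-51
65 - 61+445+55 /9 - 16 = 3952 /9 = 439.11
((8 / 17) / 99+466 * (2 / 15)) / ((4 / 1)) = 130723 / 8415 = 15.53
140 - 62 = 78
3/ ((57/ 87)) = 87/ 19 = 4.58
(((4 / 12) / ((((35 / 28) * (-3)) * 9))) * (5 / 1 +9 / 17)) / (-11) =376 / 75735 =0.00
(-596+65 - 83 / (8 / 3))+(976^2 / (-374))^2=1814644815959 / 279752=6486619.63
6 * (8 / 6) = 8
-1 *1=-1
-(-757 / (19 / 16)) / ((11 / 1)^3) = 12112 / 25289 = 0.48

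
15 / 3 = 5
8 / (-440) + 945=944.98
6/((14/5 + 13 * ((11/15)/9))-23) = -405/1292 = -0.31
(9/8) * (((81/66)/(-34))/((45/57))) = -0.05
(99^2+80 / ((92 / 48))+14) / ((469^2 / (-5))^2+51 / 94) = 532756750 / 104603703397727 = 0.00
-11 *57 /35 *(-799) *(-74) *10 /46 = -37072002 /161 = -230260.88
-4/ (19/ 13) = -52/ 19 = -2.74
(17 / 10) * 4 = 34 / 5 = 6.80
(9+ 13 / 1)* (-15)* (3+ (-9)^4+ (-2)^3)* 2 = -4326960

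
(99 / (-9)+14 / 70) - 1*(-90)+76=776 / 5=155.20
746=746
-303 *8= -2424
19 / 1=19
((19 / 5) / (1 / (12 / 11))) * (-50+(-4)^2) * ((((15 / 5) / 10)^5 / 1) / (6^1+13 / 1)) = -12393 / 687500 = -0.02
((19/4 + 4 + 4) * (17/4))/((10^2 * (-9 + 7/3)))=-0.08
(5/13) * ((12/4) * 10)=150/13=11.54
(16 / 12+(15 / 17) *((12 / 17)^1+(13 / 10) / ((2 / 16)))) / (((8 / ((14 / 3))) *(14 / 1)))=2413 / 5202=0.46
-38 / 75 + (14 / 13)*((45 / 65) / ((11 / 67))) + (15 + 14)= 4605833 / 139425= 33.03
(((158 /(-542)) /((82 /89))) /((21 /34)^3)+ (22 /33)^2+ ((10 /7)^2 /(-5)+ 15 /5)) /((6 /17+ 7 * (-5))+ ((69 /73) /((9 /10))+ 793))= 216252933277 /96973979650506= 0.00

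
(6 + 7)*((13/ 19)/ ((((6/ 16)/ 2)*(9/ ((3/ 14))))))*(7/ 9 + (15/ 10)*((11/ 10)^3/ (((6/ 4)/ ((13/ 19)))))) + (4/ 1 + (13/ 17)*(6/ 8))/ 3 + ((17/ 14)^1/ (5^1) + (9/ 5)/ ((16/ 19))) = 40447569761/ 6959358000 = 5.81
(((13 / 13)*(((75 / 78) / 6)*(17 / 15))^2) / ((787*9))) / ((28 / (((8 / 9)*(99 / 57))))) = 79475 / 309493724904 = 0.00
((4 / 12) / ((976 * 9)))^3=1 / 18299564126208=0.00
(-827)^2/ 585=683929/ 585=1169.11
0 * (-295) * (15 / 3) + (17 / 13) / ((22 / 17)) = 289 / 286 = 1.01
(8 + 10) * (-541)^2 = 5268258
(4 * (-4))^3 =-4096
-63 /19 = -3.32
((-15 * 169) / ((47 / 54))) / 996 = -22815 / 7802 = -2.92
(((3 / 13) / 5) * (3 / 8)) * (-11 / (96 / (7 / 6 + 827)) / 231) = -4969 / 698880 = -0.01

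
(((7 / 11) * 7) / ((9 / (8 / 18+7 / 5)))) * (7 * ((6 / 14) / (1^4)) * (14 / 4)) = 28469 / 2970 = 9.59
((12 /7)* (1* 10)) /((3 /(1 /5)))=8 /7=1.14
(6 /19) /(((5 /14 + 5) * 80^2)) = 7 /760000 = 0.00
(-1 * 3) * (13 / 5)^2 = -507 / 25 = -20.28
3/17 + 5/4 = 97/68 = 1.43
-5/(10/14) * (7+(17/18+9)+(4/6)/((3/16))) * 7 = -2009/2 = -1004.50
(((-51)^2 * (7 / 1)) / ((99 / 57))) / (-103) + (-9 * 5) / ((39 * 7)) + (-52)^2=268280216 / 103103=2602.06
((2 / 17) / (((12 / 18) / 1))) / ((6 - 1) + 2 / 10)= 0.03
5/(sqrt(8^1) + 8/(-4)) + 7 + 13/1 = 5* sqrt(2)/2 + 45/2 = 26.04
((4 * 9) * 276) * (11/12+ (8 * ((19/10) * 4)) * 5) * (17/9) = 5722676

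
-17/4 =-4.25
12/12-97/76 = -0.28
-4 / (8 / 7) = -7 / 2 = -3.50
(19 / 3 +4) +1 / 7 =220 / 21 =10.48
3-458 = -455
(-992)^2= 984064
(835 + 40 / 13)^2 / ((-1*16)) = -118701025 / 2704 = -43898.31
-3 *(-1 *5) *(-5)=-75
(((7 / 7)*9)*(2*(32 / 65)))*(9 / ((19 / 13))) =5184 / 95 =54.57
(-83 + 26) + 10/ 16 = -451/ 8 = -56.38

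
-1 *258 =-258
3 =3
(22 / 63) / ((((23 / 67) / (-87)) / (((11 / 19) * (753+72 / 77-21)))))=-804137752 / 21413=-37553.72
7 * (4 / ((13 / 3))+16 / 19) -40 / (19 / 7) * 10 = -33348 / 247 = -135.01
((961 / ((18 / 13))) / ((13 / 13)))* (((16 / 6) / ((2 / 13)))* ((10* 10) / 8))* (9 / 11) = 4060225 / 33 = 123037.12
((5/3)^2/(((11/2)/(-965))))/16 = -24125/792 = -30.46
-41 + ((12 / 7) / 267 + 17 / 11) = -270338 / 6853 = -39.45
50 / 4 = 25 / 2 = 12.50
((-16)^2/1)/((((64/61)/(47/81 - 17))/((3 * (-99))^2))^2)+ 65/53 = 103427157656055185/212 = 487863951207807.48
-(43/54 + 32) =-32.80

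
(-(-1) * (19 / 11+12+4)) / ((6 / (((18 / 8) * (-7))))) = -4095 / 88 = -46.53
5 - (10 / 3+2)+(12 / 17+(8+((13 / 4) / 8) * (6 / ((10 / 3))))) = 74287 / 8160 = 9.10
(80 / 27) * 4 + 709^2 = 13572707 / 27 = 502692.85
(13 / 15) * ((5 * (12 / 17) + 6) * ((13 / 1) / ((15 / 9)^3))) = 246402 / 10625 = 23.19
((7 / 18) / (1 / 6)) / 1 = 2.33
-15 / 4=-3.75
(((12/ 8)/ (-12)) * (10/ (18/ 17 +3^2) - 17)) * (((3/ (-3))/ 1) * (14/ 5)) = -19159/ 3420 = -5.60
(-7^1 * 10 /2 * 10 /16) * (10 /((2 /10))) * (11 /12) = -48125 /48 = -1002.60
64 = 64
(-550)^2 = 302500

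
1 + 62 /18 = 40 /9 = 4.44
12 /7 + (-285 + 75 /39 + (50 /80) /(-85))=-3482235 /12376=-281.37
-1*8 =-8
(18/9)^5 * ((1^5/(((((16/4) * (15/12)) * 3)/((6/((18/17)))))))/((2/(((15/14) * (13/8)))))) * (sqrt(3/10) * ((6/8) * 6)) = 663 * sqrt(30)/140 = 25.94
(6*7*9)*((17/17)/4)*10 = 945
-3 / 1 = -3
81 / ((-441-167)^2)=81 / 369664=0.00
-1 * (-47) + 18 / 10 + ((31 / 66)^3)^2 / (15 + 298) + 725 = 100093689945044357 / 129353431775040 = 773.80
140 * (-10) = -1400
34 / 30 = 17 / 15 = 1.13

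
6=6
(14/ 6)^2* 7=343/ 9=38.11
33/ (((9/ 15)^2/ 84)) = 7700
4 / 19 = 0.21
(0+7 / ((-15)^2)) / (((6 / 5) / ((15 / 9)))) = 7 / 162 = 0.04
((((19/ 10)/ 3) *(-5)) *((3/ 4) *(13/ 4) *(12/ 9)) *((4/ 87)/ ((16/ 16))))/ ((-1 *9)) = 247/ 4698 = 0.05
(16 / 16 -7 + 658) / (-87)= -652 / 87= -7.49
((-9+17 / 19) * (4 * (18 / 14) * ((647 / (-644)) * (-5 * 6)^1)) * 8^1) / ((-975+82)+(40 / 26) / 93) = 3379203360 / 300231673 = 11.26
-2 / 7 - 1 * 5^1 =-37 / 7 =-5.29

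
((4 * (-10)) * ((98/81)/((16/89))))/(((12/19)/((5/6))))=-2071475/5832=-355.19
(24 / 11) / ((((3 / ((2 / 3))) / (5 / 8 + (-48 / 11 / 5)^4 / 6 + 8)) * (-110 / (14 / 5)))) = -2979531394 / 27680640625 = -0.11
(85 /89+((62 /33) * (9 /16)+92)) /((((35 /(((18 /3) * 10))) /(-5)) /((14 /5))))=-2208903 /979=-2256.28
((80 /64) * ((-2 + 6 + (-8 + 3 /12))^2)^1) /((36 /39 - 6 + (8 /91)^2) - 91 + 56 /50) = -232903125 /1258038848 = -0.19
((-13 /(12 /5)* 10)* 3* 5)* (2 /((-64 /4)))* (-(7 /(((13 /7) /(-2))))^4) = -327992.77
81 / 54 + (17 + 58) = 153 / 2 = 76.50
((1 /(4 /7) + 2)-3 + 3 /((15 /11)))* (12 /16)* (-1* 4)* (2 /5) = -177 /50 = -3.54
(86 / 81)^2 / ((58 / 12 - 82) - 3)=-14792 / 1051947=-0.01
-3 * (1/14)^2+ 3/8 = 141/392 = 0.36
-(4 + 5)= -9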